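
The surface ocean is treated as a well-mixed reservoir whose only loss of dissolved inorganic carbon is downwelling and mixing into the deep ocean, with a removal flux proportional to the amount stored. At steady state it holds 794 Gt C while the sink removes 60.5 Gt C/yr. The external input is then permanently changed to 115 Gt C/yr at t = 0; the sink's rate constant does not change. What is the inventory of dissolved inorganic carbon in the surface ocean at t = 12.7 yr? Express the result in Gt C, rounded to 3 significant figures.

1240 Gt C

τ = M₀/F₀ = 794/60.5 = 13.12 yr; rate constant k = 1/τ.
New steady state M_∞ = F₁/k = F₁·τ = 115 × 13.12 = 1509.3 Gt C.
M(t) = M_∞ + (M₀ − M_∞)·e^(−t/τ); t/τ = 12.7/13.12 = 0.9677, so e^(−t/τ) = 0.3800.
M(t) = 1509.3 − 715.3 × 0.3800 = 1237.5 Gt C.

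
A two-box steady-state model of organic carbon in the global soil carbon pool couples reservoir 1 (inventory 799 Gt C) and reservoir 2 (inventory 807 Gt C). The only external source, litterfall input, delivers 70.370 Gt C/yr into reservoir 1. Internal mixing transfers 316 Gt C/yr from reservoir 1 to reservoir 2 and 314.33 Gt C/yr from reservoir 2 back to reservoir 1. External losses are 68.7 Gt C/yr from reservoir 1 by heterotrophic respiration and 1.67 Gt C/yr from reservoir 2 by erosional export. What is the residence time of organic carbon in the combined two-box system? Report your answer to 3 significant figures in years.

22.8 yr

Residence time in the combined system uses the total inventory and the total *external* removal — internal exchanges between the two boxes cancel.
M_total = 799 + 807 = 1606.0 Gt C.
ΣF_external_out = 68.7 + 1.67 = 70.370 Gt C/yr.
τ = M_total / ΣF_ext = 1606.0 / 70.370 = 22.82 yr.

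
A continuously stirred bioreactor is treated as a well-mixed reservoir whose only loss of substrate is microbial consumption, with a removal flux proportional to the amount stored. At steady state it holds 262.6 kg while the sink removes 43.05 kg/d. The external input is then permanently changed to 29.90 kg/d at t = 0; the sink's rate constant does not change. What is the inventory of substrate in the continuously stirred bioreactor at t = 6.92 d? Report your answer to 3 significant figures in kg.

Residence time τ = M₀/F₀ = 6.100 d. The eventual steady state is M_∞ = M₀·(F₁/F₀) = 262.6 × 29.90/43.05 = 182.39 kg.
The anomaly ΔM(t) = M(t) − M_∞ decays as ΔM₀·e^(−t/τ) with ΔM₀ = 262.6 − 182.39 = 80.21 kg.
At t = 6.92 d, e^(−t/τ) = e^(−1.134) = 0.3216, so ΔM = 25.80 kg and M = 182.39 + 25.80 = 208.18 kg.

208 kg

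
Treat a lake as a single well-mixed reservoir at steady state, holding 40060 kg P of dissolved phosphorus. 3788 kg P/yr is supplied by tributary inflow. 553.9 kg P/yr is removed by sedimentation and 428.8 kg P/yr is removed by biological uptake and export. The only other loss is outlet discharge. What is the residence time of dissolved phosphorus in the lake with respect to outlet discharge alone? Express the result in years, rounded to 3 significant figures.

At steady state ΣF_in = ΣF_out.
ΣF_in = 3788.0 kg P/yr.
Outlet discharge flux = ΣF_in − (553.9 + 428.8) = 3788.0 − 982.7 = 2805 kg P/yr.
τ = M / F = 40060 / 2805 = 14.28 yr.

14.3 yr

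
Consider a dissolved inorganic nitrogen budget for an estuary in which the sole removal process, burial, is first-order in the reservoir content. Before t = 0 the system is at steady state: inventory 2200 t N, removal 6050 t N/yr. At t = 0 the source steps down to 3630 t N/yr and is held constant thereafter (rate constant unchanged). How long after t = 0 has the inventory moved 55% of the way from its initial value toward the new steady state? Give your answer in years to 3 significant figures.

0.290 yr

τ = M₀/F₀ = 2200/6050 = 0.3636 yr.
The remaining gap fraction is e^(−t/τ); 55% covered ⇒ e^(−t/τ) = 0.450.
t = −τ ln(0.450) = 0.3636 × 0.7985 = 0.2904 yr.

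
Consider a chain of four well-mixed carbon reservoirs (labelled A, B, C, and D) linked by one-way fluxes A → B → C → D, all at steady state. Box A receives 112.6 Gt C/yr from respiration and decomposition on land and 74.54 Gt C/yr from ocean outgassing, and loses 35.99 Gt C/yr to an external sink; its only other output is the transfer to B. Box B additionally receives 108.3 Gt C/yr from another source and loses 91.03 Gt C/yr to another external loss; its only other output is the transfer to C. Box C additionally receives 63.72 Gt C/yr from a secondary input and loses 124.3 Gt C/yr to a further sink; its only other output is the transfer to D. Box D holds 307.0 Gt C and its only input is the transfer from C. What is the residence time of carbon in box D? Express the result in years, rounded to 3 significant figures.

Box A: F(A→B) = (112.6 + 74.54) − 35.99 = 151.15 Gt C/yr.
Box B: F(B→C) = (151.15 + 108.3) − 91.03 = 168.42 Gt C/yr.
Box C: F(C→D) = (168.42 + 63.72) − 124.3 = 107.84 Gt C/yr.
Box D throughput = its input = 107.84 Gt C/yr; τ = 307.0 / 107.84 = 2.847 yr.

2.85 yr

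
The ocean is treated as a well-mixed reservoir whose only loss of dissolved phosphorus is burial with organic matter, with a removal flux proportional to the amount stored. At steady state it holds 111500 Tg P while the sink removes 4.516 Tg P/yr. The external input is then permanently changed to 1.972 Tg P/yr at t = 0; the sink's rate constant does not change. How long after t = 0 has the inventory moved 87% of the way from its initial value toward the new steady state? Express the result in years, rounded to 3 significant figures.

50400 yr

τ = M₀/F₀ = 111500/4.516 = 24690 yr.
The remaining gap fraction is e^(−t/τ); 87% covered ⇒ e^(−t/τ) = 0.130.
t = −τ ln(0.130) = 24690 × 2.040 = 50370 yr.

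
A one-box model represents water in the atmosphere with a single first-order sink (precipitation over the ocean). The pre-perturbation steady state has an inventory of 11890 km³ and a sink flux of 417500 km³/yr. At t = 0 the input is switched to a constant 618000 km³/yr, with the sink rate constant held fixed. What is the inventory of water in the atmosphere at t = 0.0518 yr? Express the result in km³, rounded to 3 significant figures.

Residence time τ = M₀/F₀ = 0.02848 yr. The eventual steady state is M_∞ = M₀·(F₁/F₀) = 11890 × 618000/417500 = 17600 km³.
The anomaly ΔM(t) = M(t) − M_∞ decays as ΔM₀·e^(−t/τ) with ΔM₀ = 11890 − 17600 = −5710 km³.
At t = 0.0518 yr, e^(−t/τ) = e^(−1.819) = 0.1622, so ΔM = −926.2 km³ and M = 17600 − 926.2 = 16674 km³.

16700 km³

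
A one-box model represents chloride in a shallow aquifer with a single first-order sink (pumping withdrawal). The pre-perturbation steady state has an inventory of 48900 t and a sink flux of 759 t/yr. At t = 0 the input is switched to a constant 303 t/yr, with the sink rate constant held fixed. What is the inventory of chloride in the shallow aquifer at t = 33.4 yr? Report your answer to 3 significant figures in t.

37000 t

The sink rate constant is k = F₀/M₀ = 759/48900 = 0.01552 yr⁻¹.
Solving dM/dt = F₁ − kM with M(0) = M₀ gives M(t) = F₁/k + (M₀ − F₁/k)·e^(−kt).
F₁/k = 303/0.01552 = 19521 t; kt = 0.01552 × 33.4 = 0.5184, e^(−kt) = 0.5955.
M(33.4) = 19521 + (48900 − 19521) × 0.5955 = 19521 + 17490 = 37015 t.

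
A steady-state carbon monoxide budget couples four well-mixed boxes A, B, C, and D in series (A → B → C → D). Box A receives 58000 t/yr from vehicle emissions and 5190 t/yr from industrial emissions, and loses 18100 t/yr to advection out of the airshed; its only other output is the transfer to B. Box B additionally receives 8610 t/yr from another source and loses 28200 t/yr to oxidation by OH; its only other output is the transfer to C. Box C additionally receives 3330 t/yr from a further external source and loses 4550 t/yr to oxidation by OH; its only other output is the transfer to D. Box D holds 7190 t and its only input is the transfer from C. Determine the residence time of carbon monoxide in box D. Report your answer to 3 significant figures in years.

0.296 yr

Box A: F(A→B) = (58000 + 5190) − 18100 = 45090 t/yr.
Box B: F(B→C) = (45090 + 8610) − 28200 = 25500 t/yr.
Box C: F(C→D) = (25500 + 3330) − 4550 = 24280 t/yr.
Box D throughput = its input = 24280 t/yr; τ = 7190 / 24280 = 0.2961 yr.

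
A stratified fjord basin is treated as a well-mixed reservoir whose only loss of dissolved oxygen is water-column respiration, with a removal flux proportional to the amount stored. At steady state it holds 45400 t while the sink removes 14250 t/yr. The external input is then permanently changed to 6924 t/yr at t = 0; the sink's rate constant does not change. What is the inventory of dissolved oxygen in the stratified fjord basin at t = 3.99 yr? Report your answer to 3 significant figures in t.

Residence time τ = M₀/F₀ = 3.186 yr. The eventual steady state is M_∞ = M₀·(F₁/F₀) = 45400 × 6924/14250 = 22060 t.
The anomaly ΔM(t) = M(t) − M_∞ decays as ΔM₀·e^(−t/τ) with ΔM₀ = 45400 − 22060 = 23340 t.
At t = 3.99 yr, e^(−t/τ) = e^(−1.252) = 0.2858, so ΔM = 6671 t and M = 22060 + 6671 = 28731 t.

28700 t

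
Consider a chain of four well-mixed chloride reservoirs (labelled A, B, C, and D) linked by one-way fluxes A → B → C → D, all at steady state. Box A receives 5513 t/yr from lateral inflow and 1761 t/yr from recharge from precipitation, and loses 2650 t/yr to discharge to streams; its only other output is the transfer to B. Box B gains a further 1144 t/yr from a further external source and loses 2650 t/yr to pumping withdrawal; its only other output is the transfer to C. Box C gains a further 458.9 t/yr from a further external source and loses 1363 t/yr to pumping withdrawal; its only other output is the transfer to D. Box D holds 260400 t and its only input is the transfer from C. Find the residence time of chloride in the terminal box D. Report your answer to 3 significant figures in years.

Box A: F(A→B) = (5513 + 1761) − 2650 = 4624.0 t/yr.
Box B: F(B→C) = (4624.0 + 1144) − 2650 = 3118.0 t/yr.
Box C: F(C→D) = (3118.0 + 458.9) − 1363 = 2213.9 t/yr.
Box D throughput = its input = 2213.9 t/yr; τ = 260400 / 2213.9 = 117.6 yr.

118 yr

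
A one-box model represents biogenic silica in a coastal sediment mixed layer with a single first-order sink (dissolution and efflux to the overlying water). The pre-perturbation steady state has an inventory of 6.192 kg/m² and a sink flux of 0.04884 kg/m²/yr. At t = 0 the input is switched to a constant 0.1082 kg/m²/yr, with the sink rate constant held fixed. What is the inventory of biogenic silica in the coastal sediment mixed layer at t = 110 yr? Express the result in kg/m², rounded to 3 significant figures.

τ = M₀/F₀ = 6.192/0.04884 = 126.8 yr; rate constant k = 1/τ.
New steady state M_∞ = F₁/k = F₁·τ = 0.1082 × 126.8 = 13.718 kg/m².
M(t) = M_∞ + (M₀ − M_∞)·e^(−t/τ); t/τ = 110/126.8 = 0.8676, so e^(−t/τ) = 0.4199.
M(t) = 13.718 − 7.526 × 0.4199 = 10.557 kg/m².

10.6 kg/m²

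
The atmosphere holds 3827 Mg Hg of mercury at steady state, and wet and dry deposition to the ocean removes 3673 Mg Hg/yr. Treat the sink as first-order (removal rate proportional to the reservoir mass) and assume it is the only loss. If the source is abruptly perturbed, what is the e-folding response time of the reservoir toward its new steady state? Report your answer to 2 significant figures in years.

For a linear reservoir the response time equals the residence time τ = M/F.
τ = 3827 / 3673 = 1.042 yr.

1.0 yr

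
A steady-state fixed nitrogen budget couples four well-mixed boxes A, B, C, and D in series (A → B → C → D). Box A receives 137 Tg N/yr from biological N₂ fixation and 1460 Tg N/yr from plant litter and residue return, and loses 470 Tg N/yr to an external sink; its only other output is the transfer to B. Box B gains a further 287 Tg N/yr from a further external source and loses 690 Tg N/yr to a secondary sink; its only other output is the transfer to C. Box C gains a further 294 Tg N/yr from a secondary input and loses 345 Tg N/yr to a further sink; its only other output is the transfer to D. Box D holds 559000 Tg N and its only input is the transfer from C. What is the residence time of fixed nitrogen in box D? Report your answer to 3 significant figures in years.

Box A: F(A→B) = (137 + 1460) − 470 = 1127.0 Tg N/yr.
Box B: F(B→C) = (1127.0 + 287) − 690 = 724.00 Tg N/yr.
Box C: F(C→D) = (724.00 + 294) − 345 = 673.00 Tg N/yr.
Box D throughput = its input = 673.00 Tg N/yr; τ = 559000 / 673.00 = 830.6 yr.

831 yr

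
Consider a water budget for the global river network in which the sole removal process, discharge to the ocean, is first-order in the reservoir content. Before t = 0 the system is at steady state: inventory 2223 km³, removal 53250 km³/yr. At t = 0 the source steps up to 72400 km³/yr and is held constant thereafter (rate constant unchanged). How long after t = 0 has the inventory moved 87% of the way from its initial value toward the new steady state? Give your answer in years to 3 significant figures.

τ = M₀/F₀ = 2223/53250 = 0.04175 yr.
The remaining gap fraction is e^(−t/τ); 87% covered ⇒ e^(−t/τ) = 0.130.
t = −τ ln(0.130) = 0.04175 × 2.040 = 0.08517 yr.

0.0852 yr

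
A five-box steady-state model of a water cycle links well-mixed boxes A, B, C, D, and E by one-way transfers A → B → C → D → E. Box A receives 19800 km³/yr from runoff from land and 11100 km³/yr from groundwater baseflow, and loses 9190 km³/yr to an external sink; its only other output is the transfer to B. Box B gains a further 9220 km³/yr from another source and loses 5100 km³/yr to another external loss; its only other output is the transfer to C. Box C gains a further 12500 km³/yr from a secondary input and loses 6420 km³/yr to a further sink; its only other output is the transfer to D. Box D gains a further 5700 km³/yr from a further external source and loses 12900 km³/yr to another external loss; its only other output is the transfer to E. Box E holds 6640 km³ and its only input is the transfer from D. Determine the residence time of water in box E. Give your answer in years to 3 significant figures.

0.269 yr

Box A: F(A→B) = (19800 + 11100) − 9190 = 21710 km³/yr.
Box B: F(B→C) = (21710 + 9220) − 5100 = 25830 km³/yr.
Box C: F(C→D) = (25830 + 12500) − 6420 = 31910 km³/yr.
Box D: F(D→E) = (31910 + 5700) − 12900 = 24710 km³/yr.
Box E throughput = its input = 24710 km³/yr; τ = 6640 / 24710 = 0.2687 yr.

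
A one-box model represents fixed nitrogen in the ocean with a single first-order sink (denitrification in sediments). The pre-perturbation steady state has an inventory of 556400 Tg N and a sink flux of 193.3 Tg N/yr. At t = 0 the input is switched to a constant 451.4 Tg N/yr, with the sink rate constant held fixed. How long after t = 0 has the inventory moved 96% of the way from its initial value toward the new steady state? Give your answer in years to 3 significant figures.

τ = M₀/F₀ = 556400/193.3 = 2878 yr.
The remaining gap fraction is e^(−t/τ); 96% covered ⇒ e^(−t/τ) = 0.0400.
t = −τ ln(0.0400) = 2878 × 3.219 = 9265 yr.

9270 yr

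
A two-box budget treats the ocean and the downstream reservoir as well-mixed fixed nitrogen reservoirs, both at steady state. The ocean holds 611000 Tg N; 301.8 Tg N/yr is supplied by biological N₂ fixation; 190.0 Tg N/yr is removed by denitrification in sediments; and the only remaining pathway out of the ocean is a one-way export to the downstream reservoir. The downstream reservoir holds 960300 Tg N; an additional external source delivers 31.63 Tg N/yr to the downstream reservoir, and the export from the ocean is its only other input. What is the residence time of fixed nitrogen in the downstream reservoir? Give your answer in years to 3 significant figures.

6700 yr

Balance the ocean: ΣF_in = 301.80 Tg N/yr.
Export to the downstream reservoir = ΣF_in − (190.0) = 111.80 Tg N/yr.
Total input to the downstream reservoir = 111.80 + 31.63 = 143.43 Tg N/yr; at steady state this equals its total output.
τ = M / F = 960300 / 143.43 = 6695 yr.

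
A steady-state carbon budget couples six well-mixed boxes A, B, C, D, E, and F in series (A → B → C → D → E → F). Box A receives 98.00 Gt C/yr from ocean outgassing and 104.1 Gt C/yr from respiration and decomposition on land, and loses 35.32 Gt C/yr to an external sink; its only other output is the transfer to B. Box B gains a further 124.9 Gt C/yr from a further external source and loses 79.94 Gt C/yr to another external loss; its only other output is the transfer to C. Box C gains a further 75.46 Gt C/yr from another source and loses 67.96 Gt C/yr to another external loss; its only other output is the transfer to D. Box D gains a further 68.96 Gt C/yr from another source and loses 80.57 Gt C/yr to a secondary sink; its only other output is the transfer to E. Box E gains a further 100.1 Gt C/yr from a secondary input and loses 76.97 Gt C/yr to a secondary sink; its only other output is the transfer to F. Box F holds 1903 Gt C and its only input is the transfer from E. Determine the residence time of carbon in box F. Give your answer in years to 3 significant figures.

Box A: F(A→B) = (98.00 + 104.1) − 35.32 = 166.78 Gt C/yr.
Box B: F(B→C) = (166.78 + 124.9) − 79.94 = 211.74 Gt C/yr.
Box C: F(C→D) = (211.74 + 75.46) − 67.96 = 219.24 Gt C/yr.
Box D: F(D→E) = (219.24 + 68.96) − 80.57 = 207.63 Gt C/yr.
Box E: F(E→F) = (207.63 + 100.1) − 76.97 = 230.76 Gt C/yr.
Box F throughput = its input = 230.76 Gt C/yr; τ = 1903 / 230.76 = 8.247 yr.

8.25 yr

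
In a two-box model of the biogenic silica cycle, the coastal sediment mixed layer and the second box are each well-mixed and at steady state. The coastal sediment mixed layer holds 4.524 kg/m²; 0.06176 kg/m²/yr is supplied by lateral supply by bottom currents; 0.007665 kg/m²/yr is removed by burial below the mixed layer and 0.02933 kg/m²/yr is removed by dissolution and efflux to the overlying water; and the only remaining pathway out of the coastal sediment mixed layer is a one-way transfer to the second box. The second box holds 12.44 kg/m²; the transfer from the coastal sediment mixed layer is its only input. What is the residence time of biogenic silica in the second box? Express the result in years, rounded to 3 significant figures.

502 yr

Balance the coastal sediment mixed layer: ΣF_in = 0.061760 kg/m²/yr.
Transfer to the second box = ΣF_in − (0.007665 + 0.02933) = 0.024765 kg/m²/yr.
At steady state the output of the second box equals its input, 0.024765 kg/m²/yr.
τ = M / F = 12.44 / 0.024765 = 502.3 yr.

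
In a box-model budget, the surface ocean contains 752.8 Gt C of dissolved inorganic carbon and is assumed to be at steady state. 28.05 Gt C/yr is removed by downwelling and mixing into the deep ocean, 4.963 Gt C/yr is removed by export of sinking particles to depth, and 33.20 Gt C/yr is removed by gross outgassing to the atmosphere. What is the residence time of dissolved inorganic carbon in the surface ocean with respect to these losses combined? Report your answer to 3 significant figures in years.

Total removal = 28.05 + 4.963 + 33.20 = 66.213 Gt C/yr.
τ = M / ΣF_out = 752.8 / 66.213 = 11.37 yr.

11.4 yr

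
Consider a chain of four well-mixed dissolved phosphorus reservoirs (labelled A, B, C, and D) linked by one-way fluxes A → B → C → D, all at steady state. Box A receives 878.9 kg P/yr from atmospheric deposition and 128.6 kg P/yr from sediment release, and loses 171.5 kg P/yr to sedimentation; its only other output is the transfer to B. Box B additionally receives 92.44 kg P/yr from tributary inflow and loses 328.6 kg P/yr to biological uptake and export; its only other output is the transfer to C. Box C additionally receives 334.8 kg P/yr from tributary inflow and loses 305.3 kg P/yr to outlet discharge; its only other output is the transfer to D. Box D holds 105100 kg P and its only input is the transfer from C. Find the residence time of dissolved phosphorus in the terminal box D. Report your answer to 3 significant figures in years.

Box A: F(A→B) = (878.9 + 128.6) − 171.5 = 836.00 kg P/yr.
Box B: F(B→C) = (836.00 + 92.44) − 328.6 = 599.84 kg P/yr.
Box C: F(C→D) = (599.84 + 334.8) − 305.3 = 629.34 kg P/yr.
Box D throughput = its input = 629.34 kg P/yr; τ = 105100 / 629.34 = 167.0 yr.

167 yr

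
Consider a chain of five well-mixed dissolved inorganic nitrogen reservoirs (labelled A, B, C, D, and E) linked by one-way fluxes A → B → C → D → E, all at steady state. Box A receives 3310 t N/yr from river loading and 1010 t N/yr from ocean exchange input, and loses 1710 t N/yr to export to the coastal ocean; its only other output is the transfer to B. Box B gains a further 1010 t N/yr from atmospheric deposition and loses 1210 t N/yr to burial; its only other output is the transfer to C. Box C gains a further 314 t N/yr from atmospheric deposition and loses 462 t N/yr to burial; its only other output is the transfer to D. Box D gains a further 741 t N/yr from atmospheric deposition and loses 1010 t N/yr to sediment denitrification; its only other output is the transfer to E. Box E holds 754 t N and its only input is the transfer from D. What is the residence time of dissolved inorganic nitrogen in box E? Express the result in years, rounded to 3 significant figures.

0.378 yr

Box A: F(A→B) = (3310 + 1010) − 1710 = 2610.0 t N/yr.
Box B: F(B→C) = (2610.0 + 1010) − 1210 = 2410.0 t N/yr.
Box C: F(C→D) = (2410.0 + 314) − 462 = 2262.0 t N/yr.
Box D: F(D→E) = (2262.0 + 741) − 1010 = 1993.0 t N/yr.
Box E throughput = its input = 1993.0 t N/yr; τ = 754 / 1993.0 = 0.3783 yr.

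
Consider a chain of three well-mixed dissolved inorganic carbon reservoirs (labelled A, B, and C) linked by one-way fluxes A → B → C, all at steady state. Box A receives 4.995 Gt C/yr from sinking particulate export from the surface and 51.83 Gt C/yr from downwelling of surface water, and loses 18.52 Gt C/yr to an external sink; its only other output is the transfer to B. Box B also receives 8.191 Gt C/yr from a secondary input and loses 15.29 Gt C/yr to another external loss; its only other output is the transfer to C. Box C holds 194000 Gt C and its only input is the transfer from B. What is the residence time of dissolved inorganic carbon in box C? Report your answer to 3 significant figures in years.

Box A: F(A→B) = (4.995 + 51.83) − 18.52 = 38.305 Gt C/yr.
Box B: F(B→C) = (38.305 + 8.191) − 15.29 = 31.206 Gt C/yr.
Box C throughput = its input = 31.206 Gt C/yr; τ = 194000 / 31.206 = 6217 yr.

6220 yr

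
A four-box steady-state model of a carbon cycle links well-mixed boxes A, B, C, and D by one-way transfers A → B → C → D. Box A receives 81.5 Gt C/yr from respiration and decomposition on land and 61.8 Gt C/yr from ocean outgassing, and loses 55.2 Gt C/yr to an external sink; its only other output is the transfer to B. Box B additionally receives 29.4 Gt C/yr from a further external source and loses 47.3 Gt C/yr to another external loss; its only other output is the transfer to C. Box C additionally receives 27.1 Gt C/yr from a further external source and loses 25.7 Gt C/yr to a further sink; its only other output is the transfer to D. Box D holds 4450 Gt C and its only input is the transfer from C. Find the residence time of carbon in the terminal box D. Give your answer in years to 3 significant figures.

Box A: F(A→B) = (81.5 + 61.8) − 55.2 = 88.100 Gt C/yr.
Box B: F(B→C) = (88.100 + 29.4) − 47.3 = 70.200 Gt C/yr.
Box C: F(C→D) = (70.200 + 27.1) − 25.7 = 71.600 Gt C/yr.
Box D throughput = its input = 71.600 Gt C/yr; τ = 4450 / 71.600 = 62.15 yr.

62.2 yr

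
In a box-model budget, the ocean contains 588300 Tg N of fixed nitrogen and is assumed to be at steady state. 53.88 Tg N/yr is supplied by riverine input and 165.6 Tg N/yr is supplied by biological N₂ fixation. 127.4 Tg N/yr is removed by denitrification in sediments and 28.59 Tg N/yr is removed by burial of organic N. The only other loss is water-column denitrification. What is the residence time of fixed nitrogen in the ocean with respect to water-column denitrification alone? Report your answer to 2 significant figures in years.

9300 yr

At steady state ΣF_in = ΣF_out.
ΣF_in = 53.88 + 165.6 = 219.48 Tg N/yr.
Water-column denitrification flux = ΣF_in − (127.4 + 28.59) = 219.48 − 156.0 = 63.49 Tg N/yr.
τ = M / F = 588300 / 63.49 = 9266 yr.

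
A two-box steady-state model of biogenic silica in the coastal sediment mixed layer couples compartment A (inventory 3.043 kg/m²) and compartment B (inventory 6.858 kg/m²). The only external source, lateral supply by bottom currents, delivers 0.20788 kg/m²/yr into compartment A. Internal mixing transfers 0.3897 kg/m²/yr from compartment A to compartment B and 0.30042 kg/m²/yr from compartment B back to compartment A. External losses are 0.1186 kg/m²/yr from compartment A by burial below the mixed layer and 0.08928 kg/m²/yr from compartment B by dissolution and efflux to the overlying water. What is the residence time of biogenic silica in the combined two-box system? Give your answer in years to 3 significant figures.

Treat the two boxes together as one reservoir: the mixing fluxes between them are internal recycling, so τ = ΣM / Σ(external losses).
M_total = 3.043 + 6.858 = 9.9010 kg/m².
ΣF_external_out = 0.1186 + 0.08928 = 0.20788 kg/m²/yr.
τ = M_total / ΣF_ext = 9.9010 / 0.20788 = 47.63 yr.

47.6 yr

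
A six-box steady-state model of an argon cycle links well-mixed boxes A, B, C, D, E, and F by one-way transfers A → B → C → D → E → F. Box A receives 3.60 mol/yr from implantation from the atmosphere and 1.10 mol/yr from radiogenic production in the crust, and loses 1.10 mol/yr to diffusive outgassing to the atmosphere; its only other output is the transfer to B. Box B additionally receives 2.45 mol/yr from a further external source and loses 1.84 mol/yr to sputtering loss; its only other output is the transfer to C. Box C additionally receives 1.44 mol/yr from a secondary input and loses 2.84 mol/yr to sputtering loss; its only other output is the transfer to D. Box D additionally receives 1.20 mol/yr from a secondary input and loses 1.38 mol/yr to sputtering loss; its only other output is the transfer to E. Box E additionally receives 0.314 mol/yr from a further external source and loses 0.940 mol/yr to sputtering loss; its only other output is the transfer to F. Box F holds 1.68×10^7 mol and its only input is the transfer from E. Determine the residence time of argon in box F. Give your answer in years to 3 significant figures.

8.38×10^6 yr

Box A: F(A→B) = (3.60 + 1.10) − 1.10 = 3.6000 mol/yr.
Box B: F(B→C) = (3.6000 + 2.45) − 1.84 = 4.2100 mol/yr.
Box C: F(C→D) = (4.2100 + 1.44) − 2.84 = 2.8100 mol/yr.
Box D: F(D→E) = (2.8100 + 1.20) − 1.38 = 2.6300 mol/yr.
Box E: F(E→F) = (2.6300 + 0.314) − 0.940 = 2.0040 mol/yr.
Box F throughput = its input = 2.0040 mol/yr; τ = 1.68×10^7 / 2.0040 = 8.383×10^6 yr.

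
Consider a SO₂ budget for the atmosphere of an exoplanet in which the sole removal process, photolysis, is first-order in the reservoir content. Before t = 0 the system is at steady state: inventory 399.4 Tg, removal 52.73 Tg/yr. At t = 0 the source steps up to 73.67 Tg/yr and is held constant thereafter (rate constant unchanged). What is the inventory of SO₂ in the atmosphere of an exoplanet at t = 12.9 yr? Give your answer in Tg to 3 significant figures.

τ = M₀/F₀ = 399.4/52.73 = 7.574 yr; rate constant k = 1/τ.
New steady state M_∞ = F₁/k = F₁·τ = 73.67 × 7.574 = 558.01 Tg.
M(t) = M_∞ + (M₀ − M_∞)·e^(−t/τ); t/τ = 12.9/7.574 = 1.703, so e^(−t/τ) = 0.1821.
M(t) = 558.01 − 158.6 × 0.1821 = 529.12 Tg.

529 Tg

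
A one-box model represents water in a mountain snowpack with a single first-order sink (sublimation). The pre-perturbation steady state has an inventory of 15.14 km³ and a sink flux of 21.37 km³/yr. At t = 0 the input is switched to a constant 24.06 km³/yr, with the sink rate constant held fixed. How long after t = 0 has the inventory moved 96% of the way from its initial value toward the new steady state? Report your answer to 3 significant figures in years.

2.28 yr

τ = M₀/F₀ = 15.14/21.37 = 0.7085 yr.
The remaining gap fraction is e^(−t/τ); 96% covered ⇒ e^(−t/τ) = 0.0400.
t = −τ ln(0.0400) = 0.7085 × 3.219 = 2.280 yr.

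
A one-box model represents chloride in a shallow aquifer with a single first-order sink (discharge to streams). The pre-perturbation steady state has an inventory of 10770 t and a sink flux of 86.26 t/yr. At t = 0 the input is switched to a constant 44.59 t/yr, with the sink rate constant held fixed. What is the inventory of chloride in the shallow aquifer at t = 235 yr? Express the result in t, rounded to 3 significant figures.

The sink rate constant is k = F₀/M₀ = 86.26/10770 = 0.008009 yr⁻¹.
Solving dM/dt = F₁ − kM with M(0) = M₀ gives M(t) = F₁/k + (M₀ − F₁/k)·e^(−kt).
F₁/k = 44.59/0.008009 = 5567.3 t; kt = 0.008009 × 235 = 1.882, e^(−kt) = 0.1523.
M(235) = 5567.3 + (10770 − 5567.3) × 0.1523 = 5567.3 + 792.2 = 6359.4 t.

6360 t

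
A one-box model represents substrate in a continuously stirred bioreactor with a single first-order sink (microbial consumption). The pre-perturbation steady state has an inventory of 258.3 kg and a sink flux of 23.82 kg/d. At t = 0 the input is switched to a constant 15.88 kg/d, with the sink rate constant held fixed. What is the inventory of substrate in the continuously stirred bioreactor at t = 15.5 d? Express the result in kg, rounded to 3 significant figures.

193 kg

Residence time τ = M₀/F₀ = 10.84 d. The eventual steady state is M_∞ = M₀·(F₁/F₀) = 258.3 × 15.88/23.82 = 172.20 kg.
The anomaly ΔM(t) = M(t) − M_∞ decays as ΔM₀·e^(−t/τ) with ΔM₀ = 258.3 − 172.20 = 86.10 kg.
At t = 15.5 d, e^(−t/τ) = e^(−1.429) = 0.2395, so ΔM = 20.62 kg and M = 172.20 + 20.62 = 192.82 kg.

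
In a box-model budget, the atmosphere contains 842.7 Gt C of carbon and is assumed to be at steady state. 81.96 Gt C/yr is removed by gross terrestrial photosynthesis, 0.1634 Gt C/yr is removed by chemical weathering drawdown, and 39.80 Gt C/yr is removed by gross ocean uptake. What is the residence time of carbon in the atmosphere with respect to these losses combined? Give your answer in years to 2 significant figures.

Total removal = 81.96 + 0.1634 + 39.80 = 121.92 Gt C/yr.
τ = M / ΣF_out = 842.7 / 121.92 = 6.912 yr.

6.9 yr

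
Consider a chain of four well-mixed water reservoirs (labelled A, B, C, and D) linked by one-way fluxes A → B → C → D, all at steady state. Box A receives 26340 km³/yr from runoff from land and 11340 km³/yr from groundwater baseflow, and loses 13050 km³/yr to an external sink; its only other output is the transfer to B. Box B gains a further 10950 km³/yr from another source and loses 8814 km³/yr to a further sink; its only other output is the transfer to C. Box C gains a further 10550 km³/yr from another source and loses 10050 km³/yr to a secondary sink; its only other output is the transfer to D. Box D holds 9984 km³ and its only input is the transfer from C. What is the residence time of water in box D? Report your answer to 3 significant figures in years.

Box A: F(A→B) = (26340 + 11340) − 13050 = 24630 km³/yr.
Box B: F(B→C) = (24630 + 10950) − 8814 = 26766 km³/yr.
Box C: F(C→D) = (26766 + 10550) − 10050 = 27266 km³/yr.
Box D throughput = its input = 27266 km³/yr; τ = 9984 / 27266 = 0.3662 yr.

0.366 yr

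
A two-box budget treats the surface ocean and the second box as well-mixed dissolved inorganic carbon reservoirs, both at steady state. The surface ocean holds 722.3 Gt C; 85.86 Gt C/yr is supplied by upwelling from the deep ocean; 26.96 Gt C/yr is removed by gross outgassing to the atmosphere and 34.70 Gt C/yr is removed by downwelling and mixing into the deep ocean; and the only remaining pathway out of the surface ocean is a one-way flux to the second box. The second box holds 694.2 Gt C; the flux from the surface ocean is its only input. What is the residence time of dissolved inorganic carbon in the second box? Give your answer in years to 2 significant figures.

Balance the surface ocean: ΣF_in = 85.860 Gt C/yr.
Flux to the second box = ΣF_in − (26.96 + 34.70) = 24.200 Gt C/yr.
At steady state the output of the second box equals its input, 24.200 Gt C/yr.
τ = M / F = 694.2 / 24.200 = 28.69 yr.

29 yr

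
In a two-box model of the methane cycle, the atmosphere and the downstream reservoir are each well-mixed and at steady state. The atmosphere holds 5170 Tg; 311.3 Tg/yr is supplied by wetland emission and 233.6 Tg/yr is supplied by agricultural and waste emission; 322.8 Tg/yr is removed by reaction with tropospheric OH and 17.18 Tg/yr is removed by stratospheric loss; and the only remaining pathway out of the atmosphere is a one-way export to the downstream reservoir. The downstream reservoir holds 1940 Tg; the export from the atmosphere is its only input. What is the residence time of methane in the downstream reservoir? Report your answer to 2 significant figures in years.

9.5 yr

Balance the atmosphere: ΣF_in = 311.3 + 233.6 = 544.90 Tg/yr.
Export to the downstream reservoir = ΣF_in − (322.8 + 17.18) = 204.92 Tg/yr.
At steady state the output of the downstream reservoir equals its input, 204.92 Tg/yr.
τ = M / F = 1940 / 204.92 = 9.467 yr.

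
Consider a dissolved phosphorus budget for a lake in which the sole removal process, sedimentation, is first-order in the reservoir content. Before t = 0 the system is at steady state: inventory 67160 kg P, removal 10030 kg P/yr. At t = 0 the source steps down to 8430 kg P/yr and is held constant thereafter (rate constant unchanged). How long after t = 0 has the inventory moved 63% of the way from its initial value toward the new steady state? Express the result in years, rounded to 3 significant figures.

τ = M₀/F₀ = 67160/10030 = 6.696 yr.
The remaining gap fraction is e^(−t/τ); 63% covered ⇒ e^(−t/τ) = 0.370.
t = −τ ln(0.370) = 6.696 × 0.9943 = 6.657 yr.

6.66 yr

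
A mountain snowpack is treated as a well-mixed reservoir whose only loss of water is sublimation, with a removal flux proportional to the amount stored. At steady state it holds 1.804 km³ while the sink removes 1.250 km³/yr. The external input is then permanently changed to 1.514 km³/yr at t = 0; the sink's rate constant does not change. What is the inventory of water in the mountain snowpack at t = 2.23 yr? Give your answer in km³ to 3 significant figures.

The sink rate constant is k = F₀/M₀ = 1.250/1.804 = 0.6929 yr⁻¹.
Solving dM/dt = F₁ − kM with M(0) = M₀ gives M(t) = F₁/k + (M₀ − F₁/k)·e^(−kt).
F₁/k = 1.514/0.6929 = 2.1850 km³; kt = 0.6929 × 2.23 = 1.545, e^(−kt) = 0.2133.
M(2.23) = 2.1850 + (1.804 − 2.1850) × 0.2133 = 2.1850 − 0.08126 = 2.1037 km³.

2.10 km³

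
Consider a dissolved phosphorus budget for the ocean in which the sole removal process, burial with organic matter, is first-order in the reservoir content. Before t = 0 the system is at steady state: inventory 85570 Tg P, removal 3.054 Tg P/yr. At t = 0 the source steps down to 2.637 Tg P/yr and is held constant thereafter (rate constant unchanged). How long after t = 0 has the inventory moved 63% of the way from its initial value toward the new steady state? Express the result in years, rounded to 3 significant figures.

τ = M₀/F₀ = 85570/3.054 = 28020 yr.
The remaining gap fraction is e^(−t/τ); 63% covered ⇒ e^(−t/τ) = 0.370.
t = −τ ln(0.370) = 28020 × 0.9943 = 27860 yr.

27900 yr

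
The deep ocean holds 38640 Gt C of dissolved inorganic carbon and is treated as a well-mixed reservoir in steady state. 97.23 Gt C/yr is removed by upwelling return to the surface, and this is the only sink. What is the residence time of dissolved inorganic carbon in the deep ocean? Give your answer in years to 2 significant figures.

τ = M / F = 38640 / 97.23 = 397.4 yr.

400 yr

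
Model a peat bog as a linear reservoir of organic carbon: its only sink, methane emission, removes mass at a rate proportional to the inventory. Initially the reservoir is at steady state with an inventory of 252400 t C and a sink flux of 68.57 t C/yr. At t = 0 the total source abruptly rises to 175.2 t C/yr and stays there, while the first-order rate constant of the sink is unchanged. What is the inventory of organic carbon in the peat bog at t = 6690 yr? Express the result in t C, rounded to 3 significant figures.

τ = M₀/F₀ = 252400/68.57 = 3681 yr; rate constant k = 1/τ.
New steady state M_∞ = F₁/k = F₁·τ = 175.2 × 3681 = 644900 t C.
M(t) = M_∞ + (M₀ − M_∞)·e^(−t/τ); t/τ = 6690/3681 = 1.817, so e^(−t/τ) = 0.1624.
M(t) = 644900 − 392500 × 0.1624 = 581140 t C.

581000 t C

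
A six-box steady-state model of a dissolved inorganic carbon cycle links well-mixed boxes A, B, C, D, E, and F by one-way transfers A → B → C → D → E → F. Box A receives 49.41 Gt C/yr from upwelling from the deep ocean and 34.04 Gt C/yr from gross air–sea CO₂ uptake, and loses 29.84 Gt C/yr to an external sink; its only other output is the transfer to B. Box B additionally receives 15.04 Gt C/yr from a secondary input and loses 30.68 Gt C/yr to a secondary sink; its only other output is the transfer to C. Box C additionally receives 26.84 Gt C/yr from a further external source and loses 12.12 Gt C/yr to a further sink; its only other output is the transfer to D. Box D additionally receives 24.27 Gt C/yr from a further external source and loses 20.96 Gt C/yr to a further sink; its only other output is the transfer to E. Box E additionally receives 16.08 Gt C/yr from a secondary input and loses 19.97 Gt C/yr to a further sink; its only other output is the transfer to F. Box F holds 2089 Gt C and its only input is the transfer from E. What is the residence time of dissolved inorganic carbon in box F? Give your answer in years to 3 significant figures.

40.1 yr

Box A: F(A→B) = (49.41 + 34.04) − 29.84 = 53.610 Gt C/yr.
Box B: F(B→C) = (53.610 + 15.04) − 30.68 = 37.970 Gt C/yr.
Box C: F(C→D) = (37.970 + 26.84) − 12.12 = 52.690 Gt C/yr.
Box D: F(D→E) = (52.690 + 24.27) − 20.96 = 56.000 Gt C/yr.
Box E: F(E→F) = (56.000 + 16.08) − 19.97 = 52.110 Gt C/yr.
Box F throughput = its input = 52.110 Gt C/yr; τ = 2089 / 52.110 = 40.09 yr.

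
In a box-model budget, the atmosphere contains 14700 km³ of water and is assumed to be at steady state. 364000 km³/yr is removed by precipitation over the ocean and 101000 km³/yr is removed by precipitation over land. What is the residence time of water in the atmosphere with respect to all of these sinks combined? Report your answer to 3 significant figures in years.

Total removal flux = 364000 + 101000 = 465000 km³/yr.
τ = M / ΣF_out = 14700 / 465000 = 0.03161 yr.

0.0316 yr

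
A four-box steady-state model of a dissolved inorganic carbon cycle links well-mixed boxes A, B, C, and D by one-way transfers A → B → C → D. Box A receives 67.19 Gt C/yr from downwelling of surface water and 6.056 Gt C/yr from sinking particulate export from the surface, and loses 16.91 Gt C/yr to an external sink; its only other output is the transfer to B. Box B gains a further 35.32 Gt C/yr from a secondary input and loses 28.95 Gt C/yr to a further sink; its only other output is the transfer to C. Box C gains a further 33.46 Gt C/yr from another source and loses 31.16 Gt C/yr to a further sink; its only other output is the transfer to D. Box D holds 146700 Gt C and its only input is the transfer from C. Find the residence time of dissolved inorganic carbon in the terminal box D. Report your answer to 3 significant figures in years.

2260 yr

Box A: F(A→B) = (67.19 + 6.056) − 16.91 = 56.336 Gt C/yr.
Box B: F(B→C) = (56.336 + 35.32) − 28.95 = 62.706 Gt C/yr.
Box C: F(C→D) = (62.706 + 33.46) − 31.16 = 65.006 Gt C/yr.
Box D throughput = its input = 65.006 Gt C/yr; τ = 146700 / 65.006 = 2257 yr.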